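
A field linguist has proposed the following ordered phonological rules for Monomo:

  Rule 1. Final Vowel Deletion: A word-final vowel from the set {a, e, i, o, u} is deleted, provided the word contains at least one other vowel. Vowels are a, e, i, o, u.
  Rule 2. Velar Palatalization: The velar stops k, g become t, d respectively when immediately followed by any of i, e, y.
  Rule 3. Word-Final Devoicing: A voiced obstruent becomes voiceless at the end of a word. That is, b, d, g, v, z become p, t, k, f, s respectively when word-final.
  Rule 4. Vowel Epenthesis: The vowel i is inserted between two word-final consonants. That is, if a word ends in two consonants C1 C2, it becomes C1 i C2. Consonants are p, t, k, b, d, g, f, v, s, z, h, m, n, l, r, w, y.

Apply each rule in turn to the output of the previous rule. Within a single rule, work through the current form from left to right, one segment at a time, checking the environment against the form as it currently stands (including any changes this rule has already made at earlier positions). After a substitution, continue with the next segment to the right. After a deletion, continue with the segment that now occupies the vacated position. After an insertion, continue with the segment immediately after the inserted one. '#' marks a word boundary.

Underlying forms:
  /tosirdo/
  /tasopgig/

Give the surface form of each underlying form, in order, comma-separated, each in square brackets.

/tosirdo/:
  Rule 1 Final Vowel Deletion: [tosirdo] → [tosird]
  Rule 2 Velar Palatalization: no change — [tosird]
  Rule 3 Word-Final Devoicing: [tosird] → [tosirt]
  Rule 4 Vowel Epenthesis: [tosirt] → [tosirit]
/tasopgig/:
  Rule 1 Final Vowel Deletion: no change — [tasopgig]
  Rule 2 Velar Palatalization: [tasopgig] → [tasopdig]
  Rule 3 Word-Final Devoicing: [tasopdig] → [tasopdik]
  Rule 4 Vowel Epenthesis: no change — [tasopdik]

[tosirit], [tasopdik]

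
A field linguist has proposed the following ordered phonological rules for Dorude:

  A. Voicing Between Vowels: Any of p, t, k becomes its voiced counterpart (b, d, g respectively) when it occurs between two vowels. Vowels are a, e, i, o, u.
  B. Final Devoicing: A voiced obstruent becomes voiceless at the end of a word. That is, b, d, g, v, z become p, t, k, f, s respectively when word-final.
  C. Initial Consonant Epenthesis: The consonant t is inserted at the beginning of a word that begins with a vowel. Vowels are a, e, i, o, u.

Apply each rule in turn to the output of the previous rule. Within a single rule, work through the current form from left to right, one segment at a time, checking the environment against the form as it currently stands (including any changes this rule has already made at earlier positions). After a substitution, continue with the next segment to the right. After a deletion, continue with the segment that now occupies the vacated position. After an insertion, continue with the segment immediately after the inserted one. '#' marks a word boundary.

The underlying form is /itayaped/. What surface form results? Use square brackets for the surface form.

A Voicing Between Vowels: [itayaped] → [idayabed]
B Final Devoicing: [idayabed] → [idayabet]
C Initial Consonant Epenthesis: [idayabet] → [tidayabet]

[tidayabet]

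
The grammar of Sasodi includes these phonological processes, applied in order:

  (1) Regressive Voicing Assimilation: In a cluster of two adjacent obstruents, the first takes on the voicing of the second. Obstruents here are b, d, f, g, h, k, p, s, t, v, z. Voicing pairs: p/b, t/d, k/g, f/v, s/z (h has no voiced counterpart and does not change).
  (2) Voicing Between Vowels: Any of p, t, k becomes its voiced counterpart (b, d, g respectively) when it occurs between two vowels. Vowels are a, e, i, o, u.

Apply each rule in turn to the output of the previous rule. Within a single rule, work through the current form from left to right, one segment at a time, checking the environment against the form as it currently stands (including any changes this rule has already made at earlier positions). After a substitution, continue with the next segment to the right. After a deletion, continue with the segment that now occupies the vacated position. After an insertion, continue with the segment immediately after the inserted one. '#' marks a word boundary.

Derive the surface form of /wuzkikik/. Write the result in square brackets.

[wuskigik]

(1) Regressive Voicing Assimilation: [wuzkikik] → [wuskikik]
(2) Voicing Between Vowels: [wuskikik] → [wuskigik]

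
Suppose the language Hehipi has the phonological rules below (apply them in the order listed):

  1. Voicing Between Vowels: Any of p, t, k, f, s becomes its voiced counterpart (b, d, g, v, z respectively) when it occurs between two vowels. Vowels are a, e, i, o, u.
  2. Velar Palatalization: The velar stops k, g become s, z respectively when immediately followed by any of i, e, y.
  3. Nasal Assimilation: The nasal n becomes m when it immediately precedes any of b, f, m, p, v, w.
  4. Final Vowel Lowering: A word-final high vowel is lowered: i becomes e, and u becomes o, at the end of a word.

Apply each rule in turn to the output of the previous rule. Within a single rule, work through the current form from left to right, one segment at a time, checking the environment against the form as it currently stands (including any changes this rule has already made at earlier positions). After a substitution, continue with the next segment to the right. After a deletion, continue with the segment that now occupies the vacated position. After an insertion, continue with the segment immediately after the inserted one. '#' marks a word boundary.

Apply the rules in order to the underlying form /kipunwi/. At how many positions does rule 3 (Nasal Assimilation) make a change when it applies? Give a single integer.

1 Voicing Between Vowels: [kipunwi] → [kibunwi]
2 Velar Palatalization: [kibunwi] → [sibunwi]
3 Nasal Assimilation: [sibunwi] → [sibumwi]
4 Final Vowel Lowering: [sibumwi] → [sibumwe]
Rule 3 changed 1 position(s).

1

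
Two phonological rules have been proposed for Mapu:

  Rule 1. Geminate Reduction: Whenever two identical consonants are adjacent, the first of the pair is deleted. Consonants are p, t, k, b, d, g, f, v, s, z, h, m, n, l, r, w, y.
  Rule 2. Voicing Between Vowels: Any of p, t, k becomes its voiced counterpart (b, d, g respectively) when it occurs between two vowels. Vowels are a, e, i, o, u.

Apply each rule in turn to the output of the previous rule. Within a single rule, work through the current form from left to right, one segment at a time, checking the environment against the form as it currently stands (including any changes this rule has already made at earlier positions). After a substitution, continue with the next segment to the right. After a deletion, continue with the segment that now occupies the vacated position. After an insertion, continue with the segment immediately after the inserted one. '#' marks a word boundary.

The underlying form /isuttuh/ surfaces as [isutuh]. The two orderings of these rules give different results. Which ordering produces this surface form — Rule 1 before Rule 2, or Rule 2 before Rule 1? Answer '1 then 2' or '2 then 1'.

Order 1 then 2:
  1 Geminate Reduction: [isuttuh] → [isutuh]
  2 Voicing Between Vowels: [isutuh] → [isuduh]
  result: [isuduh]
Order 2 then 1:
  2 Voicing Between Vowels: no change — [isuttuh]
  1 Geminate Reduction: [isuttuh] → [isutuh]
  result: [isutuh]

2 then 1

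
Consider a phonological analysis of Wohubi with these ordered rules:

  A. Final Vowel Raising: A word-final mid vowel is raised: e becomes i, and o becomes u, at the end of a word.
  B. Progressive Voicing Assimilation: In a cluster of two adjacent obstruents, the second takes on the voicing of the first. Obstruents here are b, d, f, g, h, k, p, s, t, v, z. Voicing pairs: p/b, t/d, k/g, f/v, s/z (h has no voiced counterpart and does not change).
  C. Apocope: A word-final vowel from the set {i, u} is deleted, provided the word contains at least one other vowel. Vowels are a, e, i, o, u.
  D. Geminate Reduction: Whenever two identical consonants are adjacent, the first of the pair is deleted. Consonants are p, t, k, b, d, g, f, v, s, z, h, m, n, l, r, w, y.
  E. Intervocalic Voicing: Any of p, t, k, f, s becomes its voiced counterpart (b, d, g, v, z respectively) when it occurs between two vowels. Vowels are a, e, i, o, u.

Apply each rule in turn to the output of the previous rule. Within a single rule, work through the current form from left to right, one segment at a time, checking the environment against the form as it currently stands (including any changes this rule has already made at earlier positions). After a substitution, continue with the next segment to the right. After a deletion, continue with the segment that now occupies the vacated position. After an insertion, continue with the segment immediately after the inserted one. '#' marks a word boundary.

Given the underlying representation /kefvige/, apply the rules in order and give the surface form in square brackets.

A Final Vowel Raising: [kefvige] → [kefvigi]
B Progressive Voicing Assimilation: [kefvigi] → [keffigi]
C Apocope: [keffigi] → [keffig]
D Geminate Reduction: [keffig] → [kefig]
E Intervocalic Voicing: [kefig] → [kevig]

[kevig]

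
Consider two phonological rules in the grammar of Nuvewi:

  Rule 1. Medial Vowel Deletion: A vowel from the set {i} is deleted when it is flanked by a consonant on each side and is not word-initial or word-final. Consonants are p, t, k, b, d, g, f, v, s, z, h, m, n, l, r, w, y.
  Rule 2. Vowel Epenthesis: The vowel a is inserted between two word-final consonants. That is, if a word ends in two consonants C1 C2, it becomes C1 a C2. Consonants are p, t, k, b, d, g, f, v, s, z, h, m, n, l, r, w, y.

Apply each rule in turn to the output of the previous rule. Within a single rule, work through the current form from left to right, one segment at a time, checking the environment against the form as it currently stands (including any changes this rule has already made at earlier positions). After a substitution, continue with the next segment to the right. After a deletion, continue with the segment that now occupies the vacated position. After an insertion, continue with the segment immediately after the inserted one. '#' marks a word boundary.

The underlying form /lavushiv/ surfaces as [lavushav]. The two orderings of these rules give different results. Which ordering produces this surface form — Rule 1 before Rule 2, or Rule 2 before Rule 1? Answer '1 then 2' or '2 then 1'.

Order 1 then 2:
  1 Medial Vowel Deletion: [lavushiv] → [lavushv]
  2 Vowel Epenthesis: [lavushv] → [lavushav]
  result: [lavushav]
Order 2 then 1:
  2 Vowel Epenthesis: no change — [lavushiv]
  1 Medial Vowel Deletion: [lavushiv] → [lavushv]
  result: [lavushv]

1 then 2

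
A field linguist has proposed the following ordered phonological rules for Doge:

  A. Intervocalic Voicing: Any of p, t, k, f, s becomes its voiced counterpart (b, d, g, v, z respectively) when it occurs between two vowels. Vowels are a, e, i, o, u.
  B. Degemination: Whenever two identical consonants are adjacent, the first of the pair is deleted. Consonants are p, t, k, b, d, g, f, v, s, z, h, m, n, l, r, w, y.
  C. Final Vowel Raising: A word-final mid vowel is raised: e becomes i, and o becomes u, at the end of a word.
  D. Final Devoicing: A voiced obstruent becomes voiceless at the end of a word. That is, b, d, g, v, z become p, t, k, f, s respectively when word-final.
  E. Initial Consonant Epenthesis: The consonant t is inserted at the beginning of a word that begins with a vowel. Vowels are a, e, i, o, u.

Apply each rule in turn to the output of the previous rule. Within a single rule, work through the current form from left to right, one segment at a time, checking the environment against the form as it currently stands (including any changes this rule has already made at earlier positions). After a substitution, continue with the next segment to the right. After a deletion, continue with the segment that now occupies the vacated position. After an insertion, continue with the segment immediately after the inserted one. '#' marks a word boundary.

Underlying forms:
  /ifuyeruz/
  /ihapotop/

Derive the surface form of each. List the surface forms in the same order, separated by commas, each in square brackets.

[tivuyerus], [tihabodop]

/ifuyeruz/:
  A Intervocalic Voicing: [ifuyeruz] → [ivuyeruz]
  B Degemination: no change — [ivuyeruz]
  C Final Vowel Raising: no change — [ivuyeruz]
  D Final Devoicing: [ivuyeruz] → [ivuyerus]
  E Initial Consonant Epenthesis: [ivuyerus] → [tivuyerus]
/ihapotop/:
  A Intervocalic Voicing: [ihapotop] → [ihabodop]
  B Degemination: no change — [ihabodop]
  C Final Vowel Raising: no change — [ihabodop]
  D Final Devoicing: no change — [ihabodop]
  E Initial Consonant Epenthesis: [ihabodop] → [tihabodop]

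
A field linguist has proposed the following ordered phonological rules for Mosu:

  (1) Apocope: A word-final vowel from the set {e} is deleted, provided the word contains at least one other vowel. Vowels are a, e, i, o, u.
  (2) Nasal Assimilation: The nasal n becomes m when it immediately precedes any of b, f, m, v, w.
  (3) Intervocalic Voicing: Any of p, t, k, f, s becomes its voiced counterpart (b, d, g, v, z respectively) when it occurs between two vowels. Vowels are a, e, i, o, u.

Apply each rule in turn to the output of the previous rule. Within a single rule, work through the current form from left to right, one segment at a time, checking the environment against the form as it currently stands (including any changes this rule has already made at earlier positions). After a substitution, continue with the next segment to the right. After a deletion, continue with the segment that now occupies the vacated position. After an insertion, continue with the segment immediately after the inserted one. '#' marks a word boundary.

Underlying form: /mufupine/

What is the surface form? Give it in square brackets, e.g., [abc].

[muvubin]

(1) Apocope: [mufupine] → [mufupin]
(2) Nasal Assimilation: no change — [mufupin]
(3) Intervocalic Voicing: [mufupin] → [muvubin]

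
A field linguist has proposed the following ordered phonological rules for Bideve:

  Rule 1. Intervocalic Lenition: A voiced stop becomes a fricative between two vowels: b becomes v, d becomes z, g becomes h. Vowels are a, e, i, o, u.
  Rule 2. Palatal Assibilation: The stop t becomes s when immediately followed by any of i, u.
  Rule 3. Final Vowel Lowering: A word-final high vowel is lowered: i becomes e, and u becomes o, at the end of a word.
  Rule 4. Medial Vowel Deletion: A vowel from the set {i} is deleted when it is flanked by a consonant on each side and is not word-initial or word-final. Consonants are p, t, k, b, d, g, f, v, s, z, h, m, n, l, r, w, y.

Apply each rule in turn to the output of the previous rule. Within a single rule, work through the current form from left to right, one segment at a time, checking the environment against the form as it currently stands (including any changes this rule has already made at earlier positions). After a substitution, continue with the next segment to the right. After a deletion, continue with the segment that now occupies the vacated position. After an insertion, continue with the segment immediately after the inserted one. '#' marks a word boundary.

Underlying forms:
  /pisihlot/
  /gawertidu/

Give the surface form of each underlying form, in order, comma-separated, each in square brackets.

[pshlot], [gawerszo]

/pisihlot/:
  Rule 1 Intervocalic Lenition: no change — [pisihlot]
  Rule 2 Palatal Assibilation: no change — [pisihlot]
  Rule 3 Final Vowel Lowering: no change — [pisihlot]
  Rule 4 Medial Vowel Deletion: [pisihlot] → [pshlot]
/gawertidu/:
  Rule 1 Intervocalic Lenition: [gawertidu] → [gawertizu]
  Rule 2 Palatal Assibilation: [gawertizu] → [gawersizu]
  Rule 3 Final Vowel Lowering: [gawersizu] → [gawersizo]
  Rule 4 Medial Vowel Deletion: [gawersizo] → [gawerszo]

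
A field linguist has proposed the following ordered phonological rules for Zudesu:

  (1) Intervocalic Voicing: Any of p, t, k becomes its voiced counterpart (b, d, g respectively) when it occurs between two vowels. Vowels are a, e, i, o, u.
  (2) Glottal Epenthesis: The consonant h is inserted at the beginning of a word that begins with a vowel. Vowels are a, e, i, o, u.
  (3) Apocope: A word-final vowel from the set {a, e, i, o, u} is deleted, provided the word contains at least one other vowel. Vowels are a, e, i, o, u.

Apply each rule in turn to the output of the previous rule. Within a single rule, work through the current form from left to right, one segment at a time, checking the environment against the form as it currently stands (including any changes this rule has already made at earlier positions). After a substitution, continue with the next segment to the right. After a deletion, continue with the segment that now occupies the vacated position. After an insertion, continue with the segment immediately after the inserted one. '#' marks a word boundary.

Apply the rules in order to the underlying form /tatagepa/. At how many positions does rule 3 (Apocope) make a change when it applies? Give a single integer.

(1) Intervocalic Voicing: [tatagepa] → [tadageba]
(2) Glottal Epenthesis: no change — [tadageba]
(3) Apocope: [tadageba] → [tadageb]
Rule 3 changed 1 position(s).

1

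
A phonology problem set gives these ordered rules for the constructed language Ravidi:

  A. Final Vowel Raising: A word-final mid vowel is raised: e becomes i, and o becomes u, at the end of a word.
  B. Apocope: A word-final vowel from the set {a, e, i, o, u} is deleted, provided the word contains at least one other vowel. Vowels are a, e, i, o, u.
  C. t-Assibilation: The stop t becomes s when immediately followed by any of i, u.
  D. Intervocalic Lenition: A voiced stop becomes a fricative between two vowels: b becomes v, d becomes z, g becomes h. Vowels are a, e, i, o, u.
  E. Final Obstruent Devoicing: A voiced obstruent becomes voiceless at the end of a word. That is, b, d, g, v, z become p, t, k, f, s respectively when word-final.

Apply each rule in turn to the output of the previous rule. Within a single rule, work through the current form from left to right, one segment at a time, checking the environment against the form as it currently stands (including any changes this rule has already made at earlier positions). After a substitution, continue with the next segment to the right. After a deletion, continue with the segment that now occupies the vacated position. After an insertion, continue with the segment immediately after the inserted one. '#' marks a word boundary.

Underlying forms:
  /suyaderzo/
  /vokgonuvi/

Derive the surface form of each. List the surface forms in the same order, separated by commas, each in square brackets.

/suyaderzo/:
  A Final Vowel Raising: [suyaderzo] → [suyaderzu]
  B Apocope: [suyaderzu] → [suyaderz]
  C t-Assibilation: no change — [suyaderz]
  D Intervocalic Lenition: [suyaderz] → [suyazerz]
  E Final Obstruent Devoicing: [suyazerz] → [suyazers]
/vokgonuvi/:
  A Final Vowel Raising: no change — [vokgonuvi]
  B Apocope: [vokgonuvi] → [vokgonuv]
  C t-Assibilation: no change — [vokgonuv]
  D Intervocalic Lenition: no change — [vokgonuv]
  E Final Obstruent Devoicing: [vokgonuv] → [vokgonuf]

[suyazers], [vokgonuf]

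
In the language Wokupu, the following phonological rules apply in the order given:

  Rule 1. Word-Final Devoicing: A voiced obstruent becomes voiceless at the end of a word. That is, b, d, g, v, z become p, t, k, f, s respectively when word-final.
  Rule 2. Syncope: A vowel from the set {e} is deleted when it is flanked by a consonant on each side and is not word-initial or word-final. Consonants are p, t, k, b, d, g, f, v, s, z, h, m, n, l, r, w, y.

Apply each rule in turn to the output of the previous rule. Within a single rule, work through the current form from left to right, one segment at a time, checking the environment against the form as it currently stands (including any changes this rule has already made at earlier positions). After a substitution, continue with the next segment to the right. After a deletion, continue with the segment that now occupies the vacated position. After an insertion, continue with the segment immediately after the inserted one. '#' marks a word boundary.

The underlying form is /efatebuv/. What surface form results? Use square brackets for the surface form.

Rule 1 Word-Final Devoicing: [efatebuv] → [efatebuf]
Rule 2 Syncope: [efatebuf] → [efatbuf]

[efatbuf]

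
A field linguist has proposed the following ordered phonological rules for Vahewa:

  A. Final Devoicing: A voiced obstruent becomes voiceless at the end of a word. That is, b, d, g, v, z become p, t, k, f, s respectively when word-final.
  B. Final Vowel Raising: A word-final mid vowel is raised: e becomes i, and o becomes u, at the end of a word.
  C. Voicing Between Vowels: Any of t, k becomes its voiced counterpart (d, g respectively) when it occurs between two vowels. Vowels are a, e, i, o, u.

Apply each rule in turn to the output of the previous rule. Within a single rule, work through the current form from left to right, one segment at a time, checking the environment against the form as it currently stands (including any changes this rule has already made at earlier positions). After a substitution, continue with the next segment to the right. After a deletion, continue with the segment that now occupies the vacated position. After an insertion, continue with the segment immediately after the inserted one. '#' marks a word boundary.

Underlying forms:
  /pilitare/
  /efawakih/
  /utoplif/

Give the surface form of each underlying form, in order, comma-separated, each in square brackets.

/pilitare/:
  A Final Devoicing: no change — [pilitare]
  B Final Vowel Raising: [pilitare] → [pilitari]
  C Voicing Between Vowels: [pilitari] → [pilidari]
/efawakih/:
  A Final Devoicing: no change — [efawakih]
  B Final Vowel Raising: no change — [efawakih]
  C Voicing Between Vowels: [efawakih] → [efawagih]
/utoplif/:
  A Final Devoicing: no change — [utoplif]
  B Final Vowel Raising: no change — [utoplif]
  C Voicing Between Vowels: [utoplif] → [udoplif]

[pilidari], [efawagih], [udoplif]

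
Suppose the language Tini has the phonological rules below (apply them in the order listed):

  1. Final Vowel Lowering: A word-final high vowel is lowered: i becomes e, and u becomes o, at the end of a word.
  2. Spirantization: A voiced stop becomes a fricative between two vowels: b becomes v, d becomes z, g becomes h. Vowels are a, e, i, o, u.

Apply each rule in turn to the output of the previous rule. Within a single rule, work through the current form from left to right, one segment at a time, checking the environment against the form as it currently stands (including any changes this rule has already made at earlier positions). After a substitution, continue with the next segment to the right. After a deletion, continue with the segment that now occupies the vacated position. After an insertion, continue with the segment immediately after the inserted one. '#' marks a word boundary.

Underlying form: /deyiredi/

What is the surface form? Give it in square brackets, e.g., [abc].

1 Final Vowel Lowering: [deyiredi] → [deyirede]
2 Spirantization: [deyirede] → [deyireze]

[deyireze]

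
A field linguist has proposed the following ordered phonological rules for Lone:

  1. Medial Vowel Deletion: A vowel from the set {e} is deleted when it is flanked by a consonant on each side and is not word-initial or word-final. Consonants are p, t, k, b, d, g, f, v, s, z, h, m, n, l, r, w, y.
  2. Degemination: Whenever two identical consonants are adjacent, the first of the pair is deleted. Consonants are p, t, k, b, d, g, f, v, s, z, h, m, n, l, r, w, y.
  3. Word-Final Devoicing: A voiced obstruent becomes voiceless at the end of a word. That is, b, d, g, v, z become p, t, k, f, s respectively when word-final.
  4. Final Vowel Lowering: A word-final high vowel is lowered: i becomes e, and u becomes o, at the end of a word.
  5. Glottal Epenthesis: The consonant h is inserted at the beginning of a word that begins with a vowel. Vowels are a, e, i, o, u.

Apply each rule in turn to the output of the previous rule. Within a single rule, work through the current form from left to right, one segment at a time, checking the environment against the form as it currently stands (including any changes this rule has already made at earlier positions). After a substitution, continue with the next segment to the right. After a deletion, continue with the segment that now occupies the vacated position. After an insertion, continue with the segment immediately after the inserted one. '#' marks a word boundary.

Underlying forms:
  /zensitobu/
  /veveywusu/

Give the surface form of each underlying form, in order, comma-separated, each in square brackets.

/zensitobu/:
  1 Medial Vowel Deletion: [zensitobu] → [znsitobu]
  2 Degemination: no change — [znsitobu]
  3 Word-Final Devoicing: no change — [znsitobu]
  4 Final Vowel Lowering: [znsitobu] → [znsitobo]
  5 Glottal Epenthesis: no change — [znsitobo]
/veveywusu/:
  1 Medial Vowel Deletion: [veveywusu] → [vvywusu]
  2 Degemination: [vvywusu] → [vywusu]
  3 Word-Final Devoicing: no change — [vywusu]
  4 Final Vowel Lowering: [vywusu] → [vywuso]
  5 Glottal Epenthesis: no change — [vywuso]

[znsitobo], [vywuso]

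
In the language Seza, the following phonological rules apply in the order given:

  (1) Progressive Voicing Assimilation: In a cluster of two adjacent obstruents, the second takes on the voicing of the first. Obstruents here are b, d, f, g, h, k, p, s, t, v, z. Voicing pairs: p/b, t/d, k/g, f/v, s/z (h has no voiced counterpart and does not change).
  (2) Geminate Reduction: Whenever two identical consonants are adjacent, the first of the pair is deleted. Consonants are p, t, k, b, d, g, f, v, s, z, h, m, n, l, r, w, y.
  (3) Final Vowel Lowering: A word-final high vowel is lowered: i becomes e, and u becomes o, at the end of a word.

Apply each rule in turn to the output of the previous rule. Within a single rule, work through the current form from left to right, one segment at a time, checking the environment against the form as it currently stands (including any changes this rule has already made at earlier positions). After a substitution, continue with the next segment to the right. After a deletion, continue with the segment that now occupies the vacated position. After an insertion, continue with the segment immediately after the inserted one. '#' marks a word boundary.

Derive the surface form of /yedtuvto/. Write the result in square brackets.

(1) Progressive Voicing Assimilation: [yedtuvto] → [yedduvdo]
(2) Geminate Reduction: [yedduvdo] → [yeduvdo]
(3) Final Vowel Lowering: no change — [yeduvdo]

[yeduvdo]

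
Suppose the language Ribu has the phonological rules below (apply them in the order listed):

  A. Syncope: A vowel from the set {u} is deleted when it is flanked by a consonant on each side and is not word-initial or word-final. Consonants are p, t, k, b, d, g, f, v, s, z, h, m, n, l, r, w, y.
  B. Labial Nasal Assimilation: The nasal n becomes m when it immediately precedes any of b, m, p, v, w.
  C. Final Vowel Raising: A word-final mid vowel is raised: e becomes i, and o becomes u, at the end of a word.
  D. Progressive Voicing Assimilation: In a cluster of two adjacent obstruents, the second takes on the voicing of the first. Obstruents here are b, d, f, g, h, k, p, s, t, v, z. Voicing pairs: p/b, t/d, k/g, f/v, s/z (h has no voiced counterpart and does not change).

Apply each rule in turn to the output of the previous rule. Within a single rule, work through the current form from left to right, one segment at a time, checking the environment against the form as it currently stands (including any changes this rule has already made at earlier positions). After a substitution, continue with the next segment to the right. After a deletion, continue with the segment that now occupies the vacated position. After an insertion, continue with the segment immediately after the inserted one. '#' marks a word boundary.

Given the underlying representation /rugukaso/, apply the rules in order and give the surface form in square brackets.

[rggasu]

A Syncope: [rugukaso] → [rgkaso]
B Labial Nasal Assimilation: no change — [rgkaso]
C Final Vowel Raising: [rgkaso] → [rgkasu]
D Progressive Voicing Assimilation: [rgkasu] → [rggasu]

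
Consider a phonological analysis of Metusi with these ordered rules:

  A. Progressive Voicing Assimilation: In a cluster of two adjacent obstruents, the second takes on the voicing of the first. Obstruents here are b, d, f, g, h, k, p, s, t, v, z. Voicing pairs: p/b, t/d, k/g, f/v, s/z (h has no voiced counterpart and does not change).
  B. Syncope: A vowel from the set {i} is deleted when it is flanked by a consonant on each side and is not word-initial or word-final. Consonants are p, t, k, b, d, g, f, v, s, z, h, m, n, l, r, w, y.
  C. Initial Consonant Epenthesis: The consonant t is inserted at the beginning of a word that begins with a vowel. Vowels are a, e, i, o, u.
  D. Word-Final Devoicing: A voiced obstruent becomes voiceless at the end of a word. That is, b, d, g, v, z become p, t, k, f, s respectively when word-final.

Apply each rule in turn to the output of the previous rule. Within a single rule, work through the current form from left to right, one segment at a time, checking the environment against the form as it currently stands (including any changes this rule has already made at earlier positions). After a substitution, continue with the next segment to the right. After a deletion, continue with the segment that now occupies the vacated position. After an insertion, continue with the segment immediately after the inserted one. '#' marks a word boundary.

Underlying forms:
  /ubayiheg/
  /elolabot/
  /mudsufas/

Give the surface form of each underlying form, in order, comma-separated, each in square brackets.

[tubayhek], [telolabot], [mudzufas]

/ubayiheg/:
  A Progressive Voicing Assimilation: no change — [ubayiheg]
  B Syncope: [ubayiheg] → [ubayheg]
  C Initial Consonant Epenthesis: [ubayheg] → [tubayheg]
  D Word-Final Devoicing: [tubayheg] → [tubayhek]
/elolabot/:
  A Progressive Voicing Assimilation: no change — [elolabot]
  B Syncope: no change — [elolabot]
  C Initial Consonant Epenthesis: [elolabot] → [telolabot]
  D Word-Final Devoicing: no change — [telolabot]
/mudsufas/:
  A Progressive Voicing Assimilation: [mudsufas] → [mudzufas]
  B Syncope: no change — [mudzufas]
  C Initial Consonant Epenthesis: no change — [mudzufas]
  D Word-Final Devoicing: no change — [mudzufas]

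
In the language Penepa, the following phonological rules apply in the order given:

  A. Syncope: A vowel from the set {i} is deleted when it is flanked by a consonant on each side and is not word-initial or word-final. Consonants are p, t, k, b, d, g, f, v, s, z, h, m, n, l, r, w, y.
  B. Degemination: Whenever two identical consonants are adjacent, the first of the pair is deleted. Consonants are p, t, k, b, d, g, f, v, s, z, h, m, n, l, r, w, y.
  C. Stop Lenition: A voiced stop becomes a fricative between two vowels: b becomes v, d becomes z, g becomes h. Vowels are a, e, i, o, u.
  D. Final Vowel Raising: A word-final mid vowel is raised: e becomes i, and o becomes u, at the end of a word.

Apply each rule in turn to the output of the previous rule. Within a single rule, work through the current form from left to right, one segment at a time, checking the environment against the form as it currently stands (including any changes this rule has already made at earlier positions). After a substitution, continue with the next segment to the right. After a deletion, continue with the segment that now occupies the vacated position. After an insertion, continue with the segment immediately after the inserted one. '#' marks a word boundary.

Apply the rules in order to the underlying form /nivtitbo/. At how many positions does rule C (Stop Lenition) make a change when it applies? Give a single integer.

A Syncope: [nivtitbo] → [nvttbo]
B Degemination: [nvttbo] → [nvtbo]
C Stop Lenition: no change — [nvtbo]
D Final Vowel Raising: [nvtbo] → [nvtbu]
Rule C changed 0 position(s).

0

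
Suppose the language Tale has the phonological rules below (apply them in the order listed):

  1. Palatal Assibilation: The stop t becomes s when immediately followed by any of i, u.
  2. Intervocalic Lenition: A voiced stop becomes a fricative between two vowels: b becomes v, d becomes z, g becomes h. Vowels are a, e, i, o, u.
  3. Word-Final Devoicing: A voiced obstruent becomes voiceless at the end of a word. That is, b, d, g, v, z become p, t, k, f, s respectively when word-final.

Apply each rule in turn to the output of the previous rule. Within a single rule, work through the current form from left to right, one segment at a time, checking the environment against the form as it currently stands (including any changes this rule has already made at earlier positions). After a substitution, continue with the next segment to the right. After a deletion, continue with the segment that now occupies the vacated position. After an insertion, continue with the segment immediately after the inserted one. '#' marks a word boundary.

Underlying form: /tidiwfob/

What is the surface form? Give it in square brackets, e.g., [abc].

[siziwfop]

1 Palatal Assibilation: [tidiwfob] → [sidiwfob]
2 Intervocalic Lenition: [sidiwfob] → [siziwfob]
3 Word-Final Devoicing: [siziwfob] → [siziwfop]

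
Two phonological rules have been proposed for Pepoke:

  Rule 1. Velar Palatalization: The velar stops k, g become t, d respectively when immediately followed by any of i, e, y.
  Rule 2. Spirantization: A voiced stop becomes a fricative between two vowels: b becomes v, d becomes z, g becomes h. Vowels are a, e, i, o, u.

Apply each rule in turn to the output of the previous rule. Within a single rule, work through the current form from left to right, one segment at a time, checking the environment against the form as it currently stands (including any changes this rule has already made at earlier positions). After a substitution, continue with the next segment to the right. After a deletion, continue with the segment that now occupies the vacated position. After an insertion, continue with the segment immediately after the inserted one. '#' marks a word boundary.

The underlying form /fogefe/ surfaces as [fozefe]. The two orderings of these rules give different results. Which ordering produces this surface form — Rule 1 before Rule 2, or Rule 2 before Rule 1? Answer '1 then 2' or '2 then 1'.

Order 1 then 2:
  1 Velar Palatalization: [fogefe] → [fodefe]
  2 Spirantization: [fodefe] → [fozefe]
  result: [fozefe]
Order 2 then 1:
  2 Spirantization: [fogefe] → [fohefe]
  1 Velar Palatalization: no change — [fohefe]
  result: [fohefe]

1 then 2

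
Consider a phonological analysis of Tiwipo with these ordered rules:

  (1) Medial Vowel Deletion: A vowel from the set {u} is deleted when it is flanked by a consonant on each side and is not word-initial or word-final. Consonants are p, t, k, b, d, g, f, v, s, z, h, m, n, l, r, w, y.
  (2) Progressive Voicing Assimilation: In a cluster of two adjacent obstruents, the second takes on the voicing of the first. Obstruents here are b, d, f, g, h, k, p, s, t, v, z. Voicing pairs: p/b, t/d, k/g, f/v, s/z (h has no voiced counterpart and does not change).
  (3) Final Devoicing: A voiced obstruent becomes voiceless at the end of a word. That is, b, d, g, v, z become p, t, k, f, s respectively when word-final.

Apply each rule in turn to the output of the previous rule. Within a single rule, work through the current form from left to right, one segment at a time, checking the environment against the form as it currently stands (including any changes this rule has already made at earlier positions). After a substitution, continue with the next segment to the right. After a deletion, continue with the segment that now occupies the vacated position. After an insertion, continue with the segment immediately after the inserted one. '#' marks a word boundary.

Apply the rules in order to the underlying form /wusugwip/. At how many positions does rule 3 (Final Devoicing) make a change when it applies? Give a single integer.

0

(1) Medial Vowel Deletion: [wusugwip] → [wsgwip]
(2) Progressive Voicing Assimilation: [wsgwip] → [wskwip]
(3) Final Devoicing: no change — [wskwip]
Rule 3 changed 0 position(s).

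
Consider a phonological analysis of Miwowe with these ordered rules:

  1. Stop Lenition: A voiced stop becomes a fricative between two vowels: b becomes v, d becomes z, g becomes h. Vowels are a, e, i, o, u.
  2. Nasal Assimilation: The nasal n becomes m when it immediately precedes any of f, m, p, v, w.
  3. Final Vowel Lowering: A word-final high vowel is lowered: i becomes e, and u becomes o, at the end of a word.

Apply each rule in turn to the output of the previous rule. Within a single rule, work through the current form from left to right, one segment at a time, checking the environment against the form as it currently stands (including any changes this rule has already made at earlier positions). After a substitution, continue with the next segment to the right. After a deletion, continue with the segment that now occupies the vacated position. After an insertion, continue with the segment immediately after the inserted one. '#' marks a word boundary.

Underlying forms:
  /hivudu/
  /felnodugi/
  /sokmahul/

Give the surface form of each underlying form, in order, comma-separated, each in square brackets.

[hivuzo], [felnozuhe], [sokmahul]

/hivudu/:
  1 Stop Lenition: [hivudu] → [hivuzu]
  2 Nasal Assimilation: no change — [hivuzu]
  3 Final Vowel Lowering: [hivuzu] → [hivuzo]
/felnodugi/:
  1 Stop Lenition: [felnodugi] → [felnozuhi]
  2 Nasal Assimilation: no change — [felnozuhi]
  3 Final Vowel Lowering: [felnozuhi] → [felnozuhe]
/sokmahul/:
  1 Stop Lenition: no change — [sokmahul]
  2 Nasal Assimilation: no change — [sokmahul]
  3 Final Vowel Lowering: no change — [sokmahul]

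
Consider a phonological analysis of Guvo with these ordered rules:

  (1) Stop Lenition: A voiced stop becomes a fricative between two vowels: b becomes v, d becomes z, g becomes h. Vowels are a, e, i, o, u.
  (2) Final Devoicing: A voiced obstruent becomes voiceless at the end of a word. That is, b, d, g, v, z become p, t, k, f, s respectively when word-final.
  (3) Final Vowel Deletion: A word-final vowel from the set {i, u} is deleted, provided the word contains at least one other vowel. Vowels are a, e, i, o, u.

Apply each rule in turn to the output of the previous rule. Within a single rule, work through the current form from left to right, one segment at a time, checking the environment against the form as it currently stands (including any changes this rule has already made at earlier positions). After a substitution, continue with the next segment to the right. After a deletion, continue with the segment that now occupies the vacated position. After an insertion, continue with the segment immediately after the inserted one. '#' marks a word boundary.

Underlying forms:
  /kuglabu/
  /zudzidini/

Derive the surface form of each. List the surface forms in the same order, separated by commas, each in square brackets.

[kuglav], [zudzizin]

/kuglabu/:
  (1) Stop Lenition: [kuglabu] → [kuglavu]
  (2) Final Devoicing: no change — [kuglavu]
  (3) Final Vowel Deletion: [kuglavu] → [kuglav]
/zudzidini/:
  (1) Stop Lenition: [zudzidini] → [zudzizini]
  (2) Final Devoicing: no change — [zudzizini]
  (3) Final Vowel Deletion: [zudzizini] → [zudzizin]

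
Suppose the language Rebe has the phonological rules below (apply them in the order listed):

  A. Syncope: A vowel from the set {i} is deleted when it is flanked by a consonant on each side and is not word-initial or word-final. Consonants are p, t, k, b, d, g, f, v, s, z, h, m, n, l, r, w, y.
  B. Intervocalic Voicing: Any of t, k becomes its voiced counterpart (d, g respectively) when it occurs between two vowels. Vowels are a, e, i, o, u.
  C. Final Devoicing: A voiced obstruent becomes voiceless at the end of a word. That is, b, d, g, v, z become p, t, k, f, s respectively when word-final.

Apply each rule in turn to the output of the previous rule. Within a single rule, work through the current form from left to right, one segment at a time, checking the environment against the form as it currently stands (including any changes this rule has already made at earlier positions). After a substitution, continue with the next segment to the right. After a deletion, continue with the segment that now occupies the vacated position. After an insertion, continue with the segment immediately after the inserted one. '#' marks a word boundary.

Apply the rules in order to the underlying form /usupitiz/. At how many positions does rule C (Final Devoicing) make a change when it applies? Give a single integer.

A Syncope: [usupitiz] → [usuptz]
B Intervocalic Voicing: no change — [usuptz]
C Final Devoicing: [usuptz] → [usupts]
Rule C changed 1 position(s).

1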